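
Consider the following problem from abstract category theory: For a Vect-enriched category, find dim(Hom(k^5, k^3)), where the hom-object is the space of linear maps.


In Vect-enriched categories, Hom(k^n, k^m) is the space of m x n matrices.
dim(Hom(k^5, k^3)) = 3 * 5 = 15

15


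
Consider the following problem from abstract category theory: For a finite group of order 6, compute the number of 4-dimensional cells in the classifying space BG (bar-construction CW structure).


In the bar-construction CW model of BG, the n-cells are indexed by
n-tuples [g_1|...|g_n] of non-identity elements of G (degenerate
simplices with some g_i = e do not contribute cells), so there are
(|G| - 1)^n n-cells.
For dim = 4 with |G| = 6:
cells = (6 - 1)^4 = 5^4 = 625

625


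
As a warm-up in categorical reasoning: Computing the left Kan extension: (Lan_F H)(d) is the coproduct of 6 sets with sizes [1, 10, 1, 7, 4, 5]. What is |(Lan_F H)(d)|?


Pointwise, the left Kan extension (Lan_F H)(d) is the colimit, indexed
by the comma category (F downarrow d), of H composed with the
projection (F downarrow d) -> C. Here that colimit is given
as a coproduct (disjoint union) of sets, so its cardinality is the
sum of the sizes of the summands.
Coproduct of sets with sizes: 1 + 10 + 1 + 7 + 4 + 5
= 28

28


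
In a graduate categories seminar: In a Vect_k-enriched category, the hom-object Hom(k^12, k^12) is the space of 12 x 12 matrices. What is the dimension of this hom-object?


In Vect-enriched categories, Hom(k^n, k^m) is the space of m x n matrices.
dim(Hom(k^12, k^12)) = 12 * 12 = 144

144


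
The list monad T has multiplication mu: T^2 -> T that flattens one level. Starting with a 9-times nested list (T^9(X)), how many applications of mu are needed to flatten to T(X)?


Each application of mu: T^2 -> T removes one layer of nesting.
Starting at depth 9 (i.e., T^9(X)), we need to reach T(X).
Number of mu applications = 9 - 1 = 8

8


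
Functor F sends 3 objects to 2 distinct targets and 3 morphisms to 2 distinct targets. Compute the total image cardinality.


The image of F consists of distinct objects and distinct morphisms.
|Im(F)| on objects = 2
|Im(F)| on morphisms = 2
Total image cardinality = 2 + 2 = 4

4


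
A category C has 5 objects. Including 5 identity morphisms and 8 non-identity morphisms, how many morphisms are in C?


Each object has an identity morphism, giving 5 identities.
Adding the 8 non-identity morphisms:
Total = 5 + 8 = 13

13


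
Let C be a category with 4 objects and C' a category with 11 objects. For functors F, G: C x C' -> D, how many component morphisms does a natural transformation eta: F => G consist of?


A natural transformation eta: F => G assigns one component morphism per
object of the domain category.
The domain is the product category C x C', so
|Ob(C x C')| = |Ob(C)| * |Ob(C')| = 4 * 11 = 44.
Therefore eta has 44 component morphisms.

44


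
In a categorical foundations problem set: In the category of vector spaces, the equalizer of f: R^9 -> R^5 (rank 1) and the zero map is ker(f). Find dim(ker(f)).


The equalizer of f and the zero map is ker(f).
By the rank-nullity theorem: dim(ker(f)) = dim(domain) - rank(f).
dim(ker(f)) = 9 - 1 = 8

8


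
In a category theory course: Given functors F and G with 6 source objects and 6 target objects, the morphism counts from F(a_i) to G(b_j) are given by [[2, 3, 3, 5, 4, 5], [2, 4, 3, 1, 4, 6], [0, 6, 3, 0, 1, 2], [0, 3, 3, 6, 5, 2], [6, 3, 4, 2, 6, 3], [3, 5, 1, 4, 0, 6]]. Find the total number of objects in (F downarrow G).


Objects of (F downarrow G) are triples (a, b, h: F(a)->G(b)).
The count equals the sum of all entries in the hom-matrix.
sum(row 0) = 22
sum(row 1) = 20
sum(row 2) = 12
sum(row 3) = 19
sum(row 4) = 24
sum(row 5) = 19
Grand total = 116

116


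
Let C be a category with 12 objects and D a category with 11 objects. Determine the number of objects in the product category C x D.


The product category C x D has objects that are pairs (c, d).
Number of pairs = |Ob(C)| * |Ob(D)| = 12 * 11 = 132

132


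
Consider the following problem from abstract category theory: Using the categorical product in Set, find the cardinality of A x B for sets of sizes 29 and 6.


In Set, the product A x B is the Cartesian product.
By the universal property, |A x B| = |A| * |B|.
|A x B| = 29 * 6 = 174

174


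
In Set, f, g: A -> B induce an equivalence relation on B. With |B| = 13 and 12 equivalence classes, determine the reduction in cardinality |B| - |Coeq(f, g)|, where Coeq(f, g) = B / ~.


The coequalizer Coeq(f, g) = B / ~ has one element per equivalence class.
|B| = 13, |Coeq(f, g)| = 12.
|B| - |Coeq(f, g)| = 13 - 12 = 1.

1


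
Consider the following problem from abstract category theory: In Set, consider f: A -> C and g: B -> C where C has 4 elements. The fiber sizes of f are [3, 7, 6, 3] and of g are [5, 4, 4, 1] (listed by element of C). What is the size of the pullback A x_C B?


The pullback A x_C B consists of pairs (a, b) with f(a) = g(b).
For each element c in C, the fiber product has |f^-1(c)| * |g^-1(c)| elements.
Summing over C: 3 * 5 + 7 * 4 + 6 * 4 + 3 * 1
= 15 + 28 + 24 + 3 = 70

70


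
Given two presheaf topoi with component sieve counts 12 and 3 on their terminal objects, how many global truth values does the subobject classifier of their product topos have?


In a product of presheaf topoi E_1 x E_2, the subobject classifier
is Omega = Omega_1 x Omega_2 (componentwise), so
|Omega(top)| = |Omega_1(top_1)| * |Omega_2(top_2)|.
= 12 * 3 = 36.

36


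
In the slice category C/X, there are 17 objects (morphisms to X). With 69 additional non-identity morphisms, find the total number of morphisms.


In the slice category C/X, objects are morphisms to X.
Identity morphisms: 17 (one per object of C/X).
Non-identity morphisms: 69.
Total = 17 + 69 = 86

86


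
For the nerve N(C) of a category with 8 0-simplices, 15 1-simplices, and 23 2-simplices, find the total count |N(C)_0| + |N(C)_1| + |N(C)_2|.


The 2-skeleton of the nerve N(C) consists of simplices in dimensions 0, 1, 2:
  |N(C)_0| = 8 (objects)
  |N(C)_1| = 15 (morphisms)
  |N(C)_2| = 23 (composable pairs)
Total = 8 + 15 + 23 = 46

46


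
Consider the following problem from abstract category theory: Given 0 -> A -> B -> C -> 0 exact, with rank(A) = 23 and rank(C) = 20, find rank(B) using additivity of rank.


For a short exact sequence 0 -> A -> B -> C -> 0,
rank is additive: rank(B) = rank(A) + rank(C).
rank(B) = 23 + 20 = 43

43


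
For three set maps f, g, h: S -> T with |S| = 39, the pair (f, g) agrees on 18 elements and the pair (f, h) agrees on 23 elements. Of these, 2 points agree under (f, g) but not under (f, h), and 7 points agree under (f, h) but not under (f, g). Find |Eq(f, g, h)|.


Eq(f, g, h) is the triple-agreement set: points in S where all three
maps take the same value. Using inclusion-exclusion on the pairwise data:
Pair (f, g) agrees on 18 points; pair (f, h) on 23 points.
Points agreeing under (f, g) but not (f, h) = 2; under (f, h) but not (f, g) = 7.
Triple-agreement = agreement-in-(f, g) minus points that agree under (f, g) but not (f, h):
|Eq(f, g, h)| = 18 - 2 = 16
(cross-check via (f, h): 23 - 7 = 16.)

16


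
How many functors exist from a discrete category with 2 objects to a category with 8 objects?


A functor from a discrete category C to D is determined by
where each object maps. Each of the 2 objects of C can map
to any of the 8 objects of D independently.
Number of functors = 8^2 = 64

64


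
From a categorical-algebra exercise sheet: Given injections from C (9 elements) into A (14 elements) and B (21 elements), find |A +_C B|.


The pushout A +_C B identifies the images of C in A and B.
|A +_C B| = |A| + |B| - |C| (for injections).
= 14 + 21 - 9 = 26

26


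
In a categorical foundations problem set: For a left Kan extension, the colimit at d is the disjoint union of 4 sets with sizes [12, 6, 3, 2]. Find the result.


Pointwise, the left Kan extension (Lan_F H)(d) is the colimit, indexed
by the comma category (F downarrow d), of H composed with the
projection (F downarrow d) -> C. Here that colimit is given
as a coproduct (disjoint union) of sets, so its cardinality is the
sum of the sizes of the summands.
Coproduct of sets with sizes: 12 + 6 + 3 + 2
= 23

23


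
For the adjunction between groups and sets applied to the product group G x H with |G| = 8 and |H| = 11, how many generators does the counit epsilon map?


The counit epsilon_K: F(U(K)) -> K of the Free-Forgetful adjunction
maps |K| generators of F(U(K)) into K. For K = G x H (the product group),
|G x H| = |G| * |H|.
Total generators mapped = 8 * 11 = 88.

88


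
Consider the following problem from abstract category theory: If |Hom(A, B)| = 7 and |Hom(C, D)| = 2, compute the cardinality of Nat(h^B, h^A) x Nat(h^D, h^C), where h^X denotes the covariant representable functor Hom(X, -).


By the Yoneda lemma, Nat(h^B, h^A) is isomorphic to Hom(A, B),
so |Nat(h^B, h^A)| = |Hom(A, B)| and |Nat(h^D, h^C)| = |Hom(C, D)|.
|Hom(A, B)| = 7, |Hom(C, D)| = 2.
|Nat(h^B, h^A) x Nat(h^D, h^C)| = 7 * 2 = 14

14


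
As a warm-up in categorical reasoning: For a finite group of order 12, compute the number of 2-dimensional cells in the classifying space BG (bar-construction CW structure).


In the bar-construction CW model of BG, the n-cells are indexed by
n-tuples [g_1|...|g_n] of non-identity elements of G (degenerate
simplices with some g_i = e do not contribute cells), so there are
(|G| - 1)^n n-cells.
For dim = 2 with |G| = 12:
cells = (12 - 1)^2 = 11^2 = 121

121


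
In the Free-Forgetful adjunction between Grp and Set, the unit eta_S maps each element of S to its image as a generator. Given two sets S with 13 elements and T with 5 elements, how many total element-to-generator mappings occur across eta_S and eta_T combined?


The unit eta_X: X -> U(F(X)) of the Free-Forgetful adjunction
maps each element of X to a generator of F(X). For X = S + T (disjoint
union in Set), |S + T| = |S| + |T|.
Total mappings = 13 + 5 = 18.

18


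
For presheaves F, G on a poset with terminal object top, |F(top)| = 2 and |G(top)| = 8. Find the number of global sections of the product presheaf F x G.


Global sections of a presheaf on a poset with terminal top satisfy
Gamma(H) ~ H(top). Presheaves admit pointwise products, so
(F x G)(top) = F(top) x G(top) (Cartesian product).
|Gamma(F x G)| = |F(top)| * |G(top)| = 2 * 8 = 16.

16


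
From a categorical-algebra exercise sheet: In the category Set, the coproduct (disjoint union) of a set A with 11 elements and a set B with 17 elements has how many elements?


In Set, the coproduct A + B is the disjoint union.
|A + B| = |A| + |B| = 11 + 17 = 28

28


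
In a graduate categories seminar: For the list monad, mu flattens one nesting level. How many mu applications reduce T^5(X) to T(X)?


Each application of mu: T^2 -> T removes one layer of nesting.
Starting at depth 5 (i.e., T^5(X)), we need to reach T(X).
Number of mu applications = 5 - 1 = 4

4


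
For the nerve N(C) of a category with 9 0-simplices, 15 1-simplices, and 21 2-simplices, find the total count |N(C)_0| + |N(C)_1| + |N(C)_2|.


The 2-skeleton of the nerve N(C) consists of simplices in dimensions 0, 1, 2:
  |N(C)_0| = 9 (objects)
  |N(C)_1| = 15 (morphisms)
  |N(C)_2| = 21 (composable pairs)
Total = 9 + 15 + 21 = 45

45


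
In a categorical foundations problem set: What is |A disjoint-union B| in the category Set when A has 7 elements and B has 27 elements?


In Set, the coproduct A + B is the disjoint union.
|A + B| = |A| + |B| = 7 + 27 = 34

34


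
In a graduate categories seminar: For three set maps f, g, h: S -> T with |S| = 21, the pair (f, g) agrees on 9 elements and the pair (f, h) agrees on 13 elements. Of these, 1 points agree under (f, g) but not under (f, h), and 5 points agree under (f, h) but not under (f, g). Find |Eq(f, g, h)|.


Eq(f, g, h) is the triple-agreement set: points in S where all three
maps take the same value. Using inclusion-exclusion on the pairwise data:
Pair (f, g) agrees on 9 points; pair (f, h) on 13 points.
Points agreeing under (f, g) but not (f, h) = 1; under (f, h) but not (f, g) = 5.
Triple-agreement = agreement-in-(f, g) minus points that agree under (f, g) but not (f, h):
|Eq(f, g, h)| = 9 - 1 = 8
(cross-check via (f, h): 13 - 5 = 8.)

8


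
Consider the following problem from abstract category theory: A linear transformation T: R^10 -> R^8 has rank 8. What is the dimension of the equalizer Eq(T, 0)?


The equalizer of f and the zero map is ker(f).
By the rank-nullity theorem: dim(ker(f)) = dim(domain) - rank(f).
dim(ker(f)) = 10 - 8 = 2

2


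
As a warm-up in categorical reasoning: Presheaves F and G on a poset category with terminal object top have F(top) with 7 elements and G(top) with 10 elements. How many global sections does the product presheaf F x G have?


Global sections of a presheaf on a poset with terminal top satisfy
Gamma(H) ~ H(top). Presheaves admit pointwise products, so
(F x G)(top) = F(top) x G(top) (Cartesian product).
|Gamma(F x G)| = |F(top)| * |G(top)| = 7 * 10 = 70.

70


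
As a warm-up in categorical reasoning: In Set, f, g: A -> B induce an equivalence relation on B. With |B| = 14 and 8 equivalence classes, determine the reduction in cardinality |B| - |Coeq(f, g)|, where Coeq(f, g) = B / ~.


The coequalizer Coeq(f, g) = B / ~ has one element per equivalence class.
|B| = 14, |Coeq(f, g)| = 8.
|B| - |Coeq(f, g)| = 14 - 8 = 6.

6


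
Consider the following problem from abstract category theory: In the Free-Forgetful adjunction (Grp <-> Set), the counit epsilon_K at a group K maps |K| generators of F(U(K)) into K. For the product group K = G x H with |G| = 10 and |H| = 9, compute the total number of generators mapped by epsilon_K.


The counit epsilon_K: F(U(K)) -> K of the Free-Forgetful adjunction
maps |K| generators of F(U(K)) into K. For K = G x H (the product group),
|G x H| = |G| * |H|.
Total generators mapped = 10 * 9 = 90.

90


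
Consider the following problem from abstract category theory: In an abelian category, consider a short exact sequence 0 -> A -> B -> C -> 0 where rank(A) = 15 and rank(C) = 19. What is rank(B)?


For a short exact sequence 0 -> A -> B -> C -> 0,
rank is additive: rank(B) = rank(A) + rank(C).
rank(B) = 15 + 19 = 34

34


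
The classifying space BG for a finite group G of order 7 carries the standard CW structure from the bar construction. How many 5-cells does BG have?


In the bar-construction CW model of BG, the n-cells are indexed by
n-tuples [g_1|...|g_n] of non-identity elements of G (degenerate
simplices with some g_i = e do not contribute cells), so there are
(|G| - 1)^n n-cells.
For dim = 5 with |G| = 7:
cells = (7 - 1)^5 = 6^5 = 7776

7776


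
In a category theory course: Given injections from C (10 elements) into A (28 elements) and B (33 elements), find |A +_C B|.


The pushout A +_C B identifies the images of C in A and B.
|A +_C B| = |A| + |B| - |C| (for injections).
= 28 + 33 - 10 = 51

51


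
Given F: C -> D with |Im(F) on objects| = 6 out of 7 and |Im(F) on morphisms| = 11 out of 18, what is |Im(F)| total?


The image of F consists of distinct objects and distinct morphisms.
|Im(F)| on objects = 6
|Im(F)| on morphisms = 11
Total image cardinality = 6 + 11 = 17

17


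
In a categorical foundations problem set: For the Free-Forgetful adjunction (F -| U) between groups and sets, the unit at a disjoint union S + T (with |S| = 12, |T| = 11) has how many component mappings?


The unit eta_X: X -> U(F(X)) of the Free-Forgetful adjunction
maps each element of X to a generator of F(X). For X = S + T (disjoint
union in Set), |S + T| = |S| + |T|.
Total mappings = 12 + 11 = 23.

23


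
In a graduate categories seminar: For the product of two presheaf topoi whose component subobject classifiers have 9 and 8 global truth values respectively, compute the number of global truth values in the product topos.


In a product of presheaf topoi E_1 x E_2, the subobject classifier
is Omega = Omega_1 x Omega_2 (componentwise), so
|Omega(top)| = |Omega_1(top_1)| * |Omega_2(top_2)|.
= 9 * 8 = 72.

72


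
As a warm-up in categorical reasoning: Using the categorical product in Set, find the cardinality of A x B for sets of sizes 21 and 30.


In Set, the product A x B is the Cartesian product.
By the universal property, |A x B| = |A| * |B|.
|A x B| = 21 * 30 = 630

630


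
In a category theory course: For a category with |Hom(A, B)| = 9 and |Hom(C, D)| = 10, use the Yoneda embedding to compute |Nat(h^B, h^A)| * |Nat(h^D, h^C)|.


By the Yoneda lemma, Nat(h^B, h^A) is isomorphic to Hom(A, B),
so |Nat(h^B, h^A)| = |Hom(A, B)| and |Nat(h^D, h^C)| = |Hom(C, D)|.
|Hom(A, B)| = 9, |Hom(C, D)| = 10.
|Nat(h^B, h^A) x Nat(h^D, h^C)| = 9 * 10 = 90

90


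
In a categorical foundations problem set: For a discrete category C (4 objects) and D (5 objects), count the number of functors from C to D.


A functor from a discrete category C to D is determined by
where each object maps. Each of the 4 objects of C can map
to any of the 5 objects of D independently.
Number of functors = 5^4 = 625

625


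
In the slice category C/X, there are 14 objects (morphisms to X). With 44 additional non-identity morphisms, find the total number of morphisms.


In the slice category C/X, objects are morphisms to X.
Identity morphisms: 14 (one per object of C/X).
Non-identity morphisms: 44.
Total = 14 + 44 = 58

58


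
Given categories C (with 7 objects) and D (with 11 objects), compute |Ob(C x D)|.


The product category C x D has objects that are pairs (c, d).
Number of pairs = |Ob(C)| * |Ob(D)| = 7 * 11 = 77

77


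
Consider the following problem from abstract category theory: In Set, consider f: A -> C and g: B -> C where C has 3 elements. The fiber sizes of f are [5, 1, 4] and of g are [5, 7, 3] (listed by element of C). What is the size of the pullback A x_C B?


The pullback A x_C B consists of pairs (a, b) with f(a) = g(b).
For each element c in C, the fiber product has |f^-1(c)| * |g^-1(c)| elements.
Summing over C: 5 * 5 + 1 * 7 + 4 * 3
= 25 + 7 + 12 = 44

44


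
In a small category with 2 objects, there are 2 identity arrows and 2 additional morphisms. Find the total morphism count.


Each object has an identity morphism, giving 2 identities.
Adding the 2 non-identity morphisms:
Total = 2 + 2 = 4

4


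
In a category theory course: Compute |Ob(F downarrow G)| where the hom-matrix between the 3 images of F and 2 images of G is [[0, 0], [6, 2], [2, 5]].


Objects of (F downarrow G) are triples (a, b, h: F(a)->G(b)).
The count equals the sum of all entries in the hom-matrix.
sum(row 0) = 0
sum(row 1) = 8
sum(row 2) = 7
Grand total = 15

15


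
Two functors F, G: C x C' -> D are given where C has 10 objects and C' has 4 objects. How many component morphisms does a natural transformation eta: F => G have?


A natural transformation eta: F => G assigns one component morphism per
object of the domain category.
The domain is the product category C x C', so
|Ob(C x C')| = |Ob(C)| * |Ob(C')| = 10 * 4 = 40.
Therefore eta has 40 component morphisms.

40


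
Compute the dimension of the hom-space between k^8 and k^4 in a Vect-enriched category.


In Vect-enriched categories, Hom(k^n, k^m) is the space of m x n matrices.
dim(Hom(k^8, k^4)) = 4 * 8 = 32

32


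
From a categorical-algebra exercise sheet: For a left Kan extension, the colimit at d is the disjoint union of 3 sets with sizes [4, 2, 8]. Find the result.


Pointwise, the left Kan extension (Lan_F H)(d) is the colimit, indexed
by the comma category (F downarrow d), of H composed with the
projection (F downarrow d) -> C. Here that colimit is given
as a coproduct (disjoint union) of sets, so its cardinality is the
sum of the sizes of the summands.
Coproduct of sets with sizes: 4 + 2 + 8
= 14

14


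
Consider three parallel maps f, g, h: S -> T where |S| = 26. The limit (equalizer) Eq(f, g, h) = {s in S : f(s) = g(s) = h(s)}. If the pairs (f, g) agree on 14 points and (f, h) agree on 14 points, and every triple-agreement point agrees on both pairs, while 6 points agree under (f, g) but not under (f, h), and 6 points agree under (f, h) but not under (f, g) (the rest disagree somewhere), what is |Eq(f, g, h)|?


Eq(f, g, h) is the triple-agreement set: points in S where all three
maps take the same value. Using inclusion-exclusion on the pairwise data:
Pair (f, g) agrees on 14 points; pair (f, h) on 14 points.
Points agreeing under (f, g) but not (f, h) = 6; under (f, h) but not (f, g) = 6.
Triple-agreement = agreement-in-(f, g) minus points that agree under (f, g) but not (f, h):
|Eq(f, g, h)| = 14 - 6 = 8
(cross-check via (f, h): 14 - 6 = 8.)

8


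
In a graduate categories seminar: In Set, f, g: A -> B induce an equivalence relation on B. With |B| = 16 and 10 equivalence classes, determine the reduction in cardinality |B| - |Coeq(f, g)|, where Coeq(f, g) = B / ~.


The coequalizer Coeq(f, g) = B / ~ has one element per equivalence class.
|B| = 16, |Coeq(f, g)| = 10.
|B| - |Coeq(f, g)| = 16 - 10 = 6.

6


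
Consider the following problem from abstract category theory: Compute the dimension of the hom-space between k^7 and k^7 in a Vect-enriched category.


In Vect-enriched categories, Hom(k^n, k^m) is the space of m x n matrices.
dim(Hom(k^7, k^7)) = 7 * 7 = 49

49


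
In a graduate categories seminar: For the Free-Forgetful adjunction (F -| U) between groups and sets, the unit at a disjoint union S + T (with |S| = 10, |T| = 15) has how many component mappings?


The unit eta_X: X -> U(F(X)) of the Free-Forgetful adjunction
maps each element of X to a generator of F(X). For X = S + T (disjoint
union in Set), |S + T| = |S| + |T|.
Total mappings = 10 + 15 = 25.

25


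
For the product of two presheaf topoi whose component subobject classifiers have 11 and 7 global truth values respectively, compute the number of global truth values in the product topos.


In a product of presheaf topoi E_1 x E_2, the subobject classifier
is Omega = Omega_1 x Omega_2 (componentwise), so
|Omega(top)| = |Omega_1(top_1)| * |Omega_2(top_2)|.
= 11 * 7 = 77.

77


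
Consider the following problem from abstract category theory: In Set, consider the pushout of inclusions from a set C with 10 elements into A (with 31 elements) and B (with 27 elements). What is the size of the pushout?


The pushout A +_C B identifies the images of C in A and B.
|A +_C B| = |A| + |B| - |C| (for injections).
= 31 + 27 - 10 = 48

48


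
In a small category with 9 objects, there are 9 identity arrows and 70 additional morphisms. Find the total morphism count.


Each object has an identity morphism, giving 9 identities.
Adding the 70 non-identity morphisms:
Total = 9 + 70 = 79

79


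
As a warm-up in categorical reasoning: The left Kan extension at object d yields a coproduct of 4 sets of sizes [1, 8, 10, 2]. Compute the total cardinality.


Pointwise, the left Kan extension (Lan_F H)(d) is the colimit, indexed
by the comma category (F downarrow d), of H composed with the
projection (F downarrow d) -> C. Here that colimit is given
as a coproduct (disjoint union) of sets, so its cardinality is the
sum of the sizes of the summands.
Coproduct of sets with sizes: 1 + 8 + 10 + 2
= 21

21


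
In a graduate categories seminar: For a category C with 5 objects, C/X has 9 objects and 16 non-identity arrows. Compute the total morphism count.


In the slice category C/X, objects are morphisms to X.
Identity morphisms: 9 (one per object of C/X).
Non-identity morphisms: 16.
Total = 9 + 16 = 25

25


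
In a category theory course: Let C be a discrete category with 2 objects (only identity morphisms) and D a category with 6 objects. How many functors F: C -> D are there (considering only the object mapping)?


A functor from a discrete category C to D is determined by
where each object maps. Each of the 2 objects of C can map
to any of the 6 objects of D independently.
Number of functors = 6^2 = 36

36


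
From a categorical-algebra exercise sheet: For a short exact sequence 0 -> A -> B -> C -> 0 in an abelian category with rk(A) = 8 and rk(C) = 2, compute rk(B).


For a short exact sequence 0 -> A -> B -> C -> 0,
rank is additive: rank(B) = rank(A) + rank(C).
rank(B) = 8 + 2 = 10

10


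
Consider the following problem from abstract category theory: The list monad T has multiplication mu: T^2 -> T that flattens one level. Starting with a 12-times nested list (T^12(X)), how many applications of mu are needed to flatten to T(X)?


Each application of mu: T^2 -> T removes one layer of nesting.
Starting at depth 12 (i.e., T^12(X)), we need to reach T(X).
Number of mu applications = 12 - 1 = 11

11


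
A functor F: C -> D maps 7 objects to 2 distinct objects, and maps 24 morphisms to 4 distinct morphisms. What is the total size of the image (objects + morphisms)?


The image of F consists of distinct objects and distinct morphisms.
|Im(F)| on objects = 2
|Im(F)| on morphisms = 4
Total image cardinality = 2 + 4 = 6

6


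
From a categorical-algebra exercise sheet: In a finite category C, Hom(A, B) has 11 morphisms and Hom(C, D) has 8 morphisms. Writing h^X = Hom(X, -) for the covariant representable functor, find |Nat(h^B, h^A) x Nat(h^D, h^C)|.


By the Yoneda lemma, Nat(h^B, h^A) is isomorphic to Hom(A, B),
so |Nat(h^B, h^A)| = |Hom(A, B)| and |Nat(h^D, h^C)| = |Hom(C, D)|.
|Hom(A, B)| = 11, |Hom(C, D)| = 8.
|Nat(h^B, h^A) x Nat(h^D, h^C)| = 11 * 8 = 88

88


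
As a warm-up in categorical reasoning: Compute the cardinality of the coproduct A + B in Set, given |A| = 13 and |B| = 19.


In Set, the coproduct A + B is the disjoint union.
|A + B| = |A| + |B| = 13 + 19 = 32

32


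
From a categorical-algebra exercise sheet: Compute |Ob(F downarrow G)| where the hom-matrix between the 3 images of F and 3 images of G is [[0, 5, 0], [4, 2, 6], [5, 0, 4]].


Objects of (F downarrow G) are triples (a, b, h: F(a)->G(b)).
The count equals the sum of all entries in the hom-matrix.
sum(row 0) = 5
sum(row 1) = 12
sum(row 2) = 9
Grand total = 26

26


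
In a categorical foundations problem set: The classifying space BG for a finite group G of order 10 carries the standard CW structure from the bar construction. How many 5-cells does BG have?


In the bar-construction CW model of BG, the n-cells are indexed by
n-tuples [g_1|...|g_n] of non-identity elements of G (degenerate
simplices with some g_i = e do not contribute cells), so there are
(|G| - 1)^n n-cells.
For dim = 5 with |G| = 10:
cells = (10 - 1)^5 = 9^5 = 59049

59049


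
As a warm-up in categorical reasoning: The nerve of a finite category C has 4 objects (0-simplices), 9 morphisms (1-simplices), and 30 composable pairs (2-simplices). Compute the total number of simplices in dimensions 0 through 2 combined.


The 2-skeleton of the nerve N(C) consists of simplices in dimensions 0, 1, 2:
  |N(C)_0| = 4 (objects)
  |N(C)_1| = 9 (morphisms)
  |N(C)_2| = 30 (composable pairs)
Total = 4 + 9 + 30 = 43

43


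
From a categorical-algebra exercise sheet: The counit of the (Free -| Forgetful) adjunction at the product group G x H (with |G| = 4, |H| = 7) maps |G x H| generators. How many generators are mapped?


The counit epsilon_K: F(U(K)) -> K of the Free-Forgetful adjunction
maps |K| generators of F(U(K)) into K. For K = G x H (the product group),
|G x H| = |G| * |H|.
Total generators mapped = 4 * 7 = 28.

28


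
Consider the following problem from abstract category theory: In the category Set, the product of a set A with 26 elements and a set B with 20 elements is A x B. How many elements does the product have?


In Set, the product A x B is the Cartesian product.
By the universal property, |A x B| = |A| * |B|.
|A x B| = 26 * 20 = 520

520


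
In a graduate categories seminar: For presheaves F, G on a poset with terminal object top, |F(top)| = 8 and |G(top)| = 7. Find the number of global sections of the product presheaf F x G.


Global sections of a presheaf on a poset with terminal top satisfy
Gamma(H) ~ H(top). Presheaves admit pointwise products, so
(F x G)(top) = F(top) x G(top) (Cartesian product).
|Gamma(F x G)| = |F(top)| * |G(top)| = 8 * 7 = 56.

56


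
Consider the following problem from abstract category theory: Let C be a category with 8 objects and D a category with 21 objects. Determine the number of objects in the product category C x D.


The product category C x D has objects that are pairs (c, d).
Number of pairs = |Ob(C)| * |Ob(D)| = 8 * 21 = 168

168


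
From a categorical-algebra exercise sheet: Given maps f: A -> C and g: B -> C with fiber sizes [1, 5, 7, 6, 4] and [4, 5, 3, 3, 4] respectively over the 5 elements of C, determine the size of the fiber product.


The pullback A x_C B consists of pairs (a, b) with f(a) = g(b).
For each element c in C, the fiber product has |f^-1(c)| * |g^-1(c)| elements.
Summing over C: 1 * 4 + 5 * 5 + 7 * 3 + 6 * 3 + 4 * 4
= 4 + 25 + 21 + 18 + 16 = 84

84


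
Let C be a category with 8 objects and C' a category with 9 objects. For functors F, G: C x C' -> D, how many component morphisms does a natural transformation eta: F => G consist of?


A natural transformation eta: F => G assigns one component morphism per
object of the domain category.
The domain is the product category C x C', so
|Ob(C x C')| = |Ob(C)| * |Ob(C')| = 8 * 9 = 72.
Therefore eta has 72 component morphisms.

72


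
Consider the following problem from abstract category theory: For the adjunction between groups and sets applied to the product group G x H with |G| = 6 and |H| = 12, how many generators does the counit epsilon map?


The counit epsilon_K: F(U(K)) -> K of the Free-Forgetful adjunction
maps |K| generators of F(U(K)) into K. For K = G x H (the product group),
|G x H| = |G| * |H|.
Total generators mapped = 6 * 12 = 72.

72


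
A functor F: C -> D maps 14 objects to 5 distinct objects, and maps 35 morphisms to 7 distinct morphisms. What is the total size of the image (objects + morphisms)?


The image of F consists of distinct objects and distinct morphisms.
|Im(F)| on objects = 5
|Im(F)| on morphisms = 7
Total image cardinality = 5 + 7 = 12

12


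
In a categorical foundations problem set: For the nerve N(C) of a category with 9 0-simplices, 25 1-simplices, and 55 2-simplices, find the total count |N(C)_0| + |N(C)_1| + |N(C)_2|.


The 2-skeleton of the nerve N(C) consists of simplices in dimensions 0, 1, 2:
  |N(C)_0| = 9 (objects)
  |N(C)_1| = 25 (morphisms)
  |N(C)_2| = 55 (composable pairs)
Total = 9 + 25 + 55 = 89

89


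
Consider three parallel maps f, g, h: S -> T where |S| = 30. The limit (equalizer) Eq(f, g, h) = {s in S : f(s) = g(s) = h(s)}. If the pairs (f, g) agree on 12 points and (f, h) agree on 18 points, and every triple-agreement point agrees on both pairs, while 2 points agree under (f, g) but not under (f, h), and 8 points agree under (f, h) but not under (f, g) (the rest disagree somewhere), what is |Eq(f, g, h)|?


Eq(f, g, h) is the triple-agreement set: points in S where all three
maps take the same value. Using inclusion-exclusion on the pairwise data:
Pair (f, g) agrees on 12 points; pair (f, h) on 18 points.
Points agreeing under (f, g) but not (f, h) = 2; under (f, h) but not (f, g) = 8.
Triple-agreement = agreement-in-(f, g) minus points that agree under (f, g) but not (f, h):
|Eq(f, g, h)| = 12 - 2 = 10
(cross-check via (f, h): 18 - 8 = 10.)

10


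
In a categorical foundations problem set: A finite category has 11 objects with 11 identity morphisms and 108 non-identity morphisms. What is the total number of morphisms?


Each object has an identity morphism, giving 11 identities.
Adding the 108 non-identity morphisms:
Total = 11 + 108 = 119

119


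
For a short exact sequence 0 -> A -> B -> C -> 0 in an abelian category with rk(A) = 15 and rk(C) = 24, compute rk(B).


For a short exact sequence 0 -> A -> B -> C -> 0,
rank is additive: rank(B) = rank(A) + rank(C).
rank(B) = 15 + 24 = 39

39


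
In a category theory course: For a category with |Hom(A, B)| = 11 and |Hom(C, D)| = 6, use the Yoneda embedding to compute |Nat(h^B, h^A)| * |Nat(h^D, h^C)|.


By the Yoneda lemma, Nat(h^B, h^A) is isomorphic to Hom(A, B),
so |Nat(h^B, h^A)| = |Hom(A, B)| and |Nat(h^D, h^C)| = |Hom(C, D)|.
|Hom(A, B)| = 11, |Hom(C, D)| = 6.
|Nat(h^B, h^A) x Nat(h^D, h^C)| = 11 * 6 = 66

66


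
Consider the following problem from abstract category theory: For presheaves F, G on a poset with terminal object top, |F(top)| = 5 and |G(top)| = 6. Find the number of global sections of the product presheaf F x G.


Global sections of a presheaf on a poset with terminal top satisfy
Gamma(H) ~ H(top). Presheaves admit pointwise products, so
(F x G)(top) = F(top) x G(top) (Cartesian product).
|Gamma(F x G)| = |F(top)| * |G(top)| = 5 * 6 = 30.

30


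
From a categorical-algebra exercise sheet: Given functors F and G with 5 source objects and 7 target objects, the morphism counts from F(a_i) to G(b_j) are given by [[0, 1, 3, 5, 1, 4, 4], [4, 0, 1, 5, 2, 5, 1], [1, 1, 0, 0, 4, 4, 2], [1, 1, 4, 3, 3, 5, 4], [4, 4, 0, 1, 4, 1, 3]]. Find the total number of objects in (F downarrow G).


Objects of (F downarrow G) are triples (a, b, h: F(a)->G(b)).
The count equals the sum of all entries in the hom-matrix.
sum(row 0) = 18
sum(row 1) = 18
sum(row 2) = 12
sum(row 3) = 21
sum(row 4) = 17
Grand total = 86

86


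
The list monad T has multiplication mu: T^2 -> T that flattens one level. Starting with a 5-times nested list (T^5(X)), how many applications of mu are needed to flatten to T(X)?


Each application of mu: T^2 -> T removes one layer of nesting.
Starting at depth 5 (i.e., T^5(X)), we need to reach T(X).
Number of mu applications = 5 - 1 = 4

4


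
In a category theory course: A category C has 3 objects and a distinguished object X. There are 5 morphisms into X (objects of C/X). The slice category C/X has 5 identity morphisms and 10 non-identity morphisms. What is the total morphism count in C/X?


In the slice category C/X, objects are morphisms to X.
Identity morphisms: 5 (one per object of C/X).
Non-identity morphisms: 10.
Total = 5 + 10 = 15

15


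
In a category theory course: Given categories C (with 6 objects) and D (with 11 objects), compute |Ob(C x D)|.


The product category C x D has objects that are pairs (c, d).
Number of pairs = |Ob(C)| * |Ob(D)| = 6 * 11 = 66

66


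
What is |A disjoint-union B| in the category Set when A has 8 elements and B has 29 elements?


In Set, the coproduct A + B is the disjoint union.
|A + B| = |A| + |B| = 8 + 29 = 37

37


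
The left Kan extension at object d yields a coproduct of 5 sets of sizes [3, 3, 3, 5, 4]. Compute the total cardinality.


Pointwise, the left Kan extension (Lan_F H)(d) is the colimit, indexed
by the comma category (F downarrow d), of H composed with the
projection (F downarrow d) -> C. Here that colimit is given
as a coproduct (disjoint union) of sets, so its cardinality is the
sum of the sizes of the summands.
Coproduct of sets with sizes: 3 + 3 + 3 + 5 + 4
= 18

18


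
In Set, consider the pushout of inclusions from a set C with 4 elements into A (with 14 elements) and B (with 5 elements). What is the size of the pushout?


The pushout A +_C B identifies the images of C in A and B.
|A +_C B| = |A| + |B| - |C| (for injections).
= 14 + 5 - 4 = 15

15


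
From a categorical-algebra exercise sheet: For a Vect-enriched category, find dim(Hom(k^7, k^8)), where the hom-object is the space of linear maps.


In Vect-enriched categories, Hom(k^n, k^m) is the space of m x n matrices.
dim(Hom(k^7, k^8)) = 8 * 7 = 56

56


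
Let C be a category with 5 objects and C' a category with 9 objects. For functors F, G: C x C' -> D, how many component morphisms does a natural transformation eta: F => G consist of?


A natural transformation eta: F => G assigns one component morphism per
object of the domain category.
The domain is the product category C x C', so
|Ob(C x C')| = |Ob(C)| * |Ob(C')| = 5 * 9 = 45.
Therefore eta has 45 component morphisms.

45


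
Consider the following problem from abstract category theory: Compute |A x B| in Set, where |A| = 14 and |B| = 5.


In Set, the product A x B is the Cartesian product.
By the universal property, |A x B| = |A| * |B|.
|A x B| = 14 * 5 = 70

70


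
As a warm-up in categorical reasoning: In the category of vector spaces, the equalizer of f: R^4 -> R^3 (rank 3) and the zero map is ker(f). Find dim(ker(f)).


The equalizer of f and the zero map is ker(f).
By the rank-nullity theorem: dim(ker(f)) = dim(domain) - rank(f).
dim(ker(f)) = 4 - 3 = 1

1


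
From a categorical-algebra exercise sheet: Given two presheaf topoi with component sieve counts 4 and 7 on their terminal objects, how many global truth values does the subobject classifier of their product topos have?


In a product of presheaf topoi E_1 x E_2, the subobject classifier
is Omega = Omega_1 x Omega_2 (componentwise), so
|Omega(top)| = |Omega_1(top_1)| * |Omega_2(top_2)|.
= 4 * 7 = 28.

28


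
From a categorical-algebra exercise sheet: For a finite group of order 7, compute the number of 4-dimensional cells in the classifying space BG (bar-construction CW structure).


In the bar-construction CW model of BG, the n-cells are indexed by
n-tuples [g_1|...|g_n] of non-identity elements of G (degenerate
simplices with some g_i = e do not contribute cells), so there are
(|G| - 1)^n n-cells.
For dim = 4 with |G| = 7:
cells = (7 - 1)^4 = 6^4 = 1296

1296


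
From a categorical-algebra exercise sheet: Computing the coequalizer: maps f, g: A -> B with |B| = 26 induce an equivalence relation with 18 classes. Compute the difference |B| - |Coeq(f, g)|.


The coequalizer Coeq(f, g) = B / ~ has one element per equivalence class.
|B| = 26, |Coeq(f, g)| = 18.
|B| - |Coeq(f, g)| = 26 - 18 = 8.

8


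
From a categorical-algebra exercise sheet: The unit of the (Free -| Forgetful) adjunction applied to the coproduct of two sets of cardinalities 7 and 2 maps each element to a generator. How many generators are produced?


The unit eta_X: X -> U(F(X)) of the Free-Forgetful adjunction
maps each element of X to a generator of F(X). For X = S + T (disjoint
union in Set), |S + T| = |S| + |T|.
Total mappings = 7 + 2 = 9.

9


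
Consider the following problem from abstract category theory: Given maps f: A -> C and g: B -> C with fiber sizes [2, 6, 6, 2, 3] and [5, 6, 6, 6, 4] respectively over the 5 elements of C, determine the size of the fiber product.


The pullback A x_C B consists of pairs (a, b) with f(a) = g(b).
For each element c in C, the fiber product has |f^-1(c)| * |g^-1(c)| elements.
Summing over C: 2 * 5 + 6 * 6 + 6 * 6 + 2 * 6 + 3 * 4
= 10 + 36 + 36 + 12 + 12 = 106

106


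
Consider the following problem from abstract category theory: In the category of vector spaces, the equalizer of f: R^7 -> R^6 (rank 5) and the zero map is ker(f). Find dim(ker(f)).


The equalizer of f and the zero map is ker(f).
By the rank-nullity theorem: dim(ker(f)) = dim(domain) - rank(f).
dim(ker(f)) = 7 - 5 = 2

2


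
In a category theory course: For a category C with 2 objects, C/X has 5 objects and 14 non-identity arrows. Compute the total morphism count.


In the slice category C/X, objects are morphisms to X.
Identity morphisms: 5 (one per object of C/X).
Non-identity morphisms: 14.
Total = 5 + 14 = 19

19


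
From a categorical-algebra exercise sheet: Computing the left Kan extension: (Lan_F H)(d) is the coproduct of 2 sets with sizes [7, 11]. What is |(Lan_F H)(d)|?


Pointwise, the left Kan extension (Lan_F H)(d) is the colimit, indexed
by the comma category (F downarrow d), of H composed with the
projection (F downarrow d) -> C. Here that colimit is given
as a coproduct (disjoint union) of sets, so its cardinality is the
sum of the sizes of the summands.
Coproduct of sets with sizes: 7 + 11
= 18

18
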